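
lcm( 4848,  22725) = 363600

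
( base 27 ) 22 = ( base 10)56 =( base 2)111000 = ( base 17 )35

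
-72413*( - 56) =4055128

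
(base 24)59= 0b10000001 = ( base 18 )73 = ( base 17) 7a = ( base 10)129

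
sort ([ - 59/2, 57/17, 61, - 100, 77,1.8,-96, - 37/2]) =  [- 100, - 96, - 59/2,-37/2,1.8, 57/17, 61,77 ]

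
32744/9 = 32744/9 = 3638.22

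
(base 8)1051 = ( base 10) 553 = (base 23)111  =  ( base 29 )j2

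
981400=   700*1402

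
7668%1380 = 768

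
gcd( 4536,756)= 756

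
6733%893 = 482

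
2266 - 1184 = 1082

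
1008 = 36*28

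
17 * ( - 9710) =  - 165070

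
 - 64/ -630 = 32/315 = 0.10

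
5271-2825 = 2446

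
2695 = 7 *385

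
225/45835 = 45/9167 = 0.00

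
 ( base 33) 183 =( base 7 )3645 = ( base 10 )1356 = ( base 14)6CC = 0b10101001100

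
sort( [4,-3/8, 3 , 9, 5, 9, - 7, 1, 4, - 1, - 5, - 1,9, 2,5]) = [-7, - 5, - 1, - 1  , - 3/8,  1, 2, 3,  4,4, 5, 5, 9 , 9, 9 ]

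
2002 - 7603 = -5601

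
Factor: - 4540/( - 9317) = 2^2*5^1*7^( - 1)*11^( - 3)*227^1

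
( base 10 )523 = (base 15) 24d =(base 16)20B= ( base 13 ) 313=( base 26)K3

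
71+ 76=147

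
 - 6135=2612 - 8747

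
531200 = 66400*8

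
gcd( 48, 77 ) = 1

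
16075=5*3215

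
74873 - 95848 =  - 20975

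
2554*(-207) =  - 528678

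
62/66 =31/33 = 0.94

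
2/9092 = 1/4546 = 0.00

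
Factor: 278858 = 2^1*139429^1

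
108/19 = 108/19 = 5.68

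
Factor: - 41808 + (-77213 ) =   -  119021  =  - 7^3*347^1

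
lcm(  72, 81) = 648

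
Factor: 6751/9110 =2^( - 1)*5^( - 1)*43^1*157^1*911^(  -  1 )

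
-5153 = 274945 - 280098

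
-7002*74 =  - 518148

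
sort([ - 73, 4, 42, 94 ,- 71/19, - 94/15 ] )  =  [ -73, -94/15, - 71/19 , 4, 42,94 ]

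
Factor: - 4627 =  - 7^1* 661^1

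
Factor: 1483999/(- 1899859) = -11^1*13^(-1) * 59^(-1)*2477^( - 1 ) * 134909^1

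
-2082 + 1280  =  - 802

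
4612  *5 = 23060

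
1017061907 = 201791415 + 815270492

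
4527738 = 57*79434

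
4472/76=1118/19 = 58.84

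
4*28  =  112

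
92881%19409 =15245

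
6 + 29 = 35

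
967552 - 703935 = 263617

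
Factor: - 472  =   - 2^3*59^1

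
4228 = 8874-4646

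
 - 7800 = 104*( - 75 ) 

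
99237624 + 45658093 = 144895717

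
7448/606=12 + 88/303 = 12.29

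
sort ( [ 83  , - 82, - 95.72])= [-95.72, - 82, 83]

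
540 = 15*36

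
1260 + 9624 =10884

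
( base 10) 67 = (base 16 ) 43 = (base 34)1X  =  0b1000011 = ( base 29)29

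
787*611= 480857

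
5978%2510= 958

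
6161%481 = 389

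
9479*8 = 75832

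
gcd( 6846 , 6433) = 7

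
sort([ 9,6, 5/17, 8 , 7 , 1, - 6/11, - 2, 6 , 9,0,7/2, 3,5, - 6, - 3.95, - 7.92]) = [ - 7.92, - 6, - 3.95, - 2, - 6/11, 0, 5/17, 1,3, 7/2, 5,  6,6, 7, 8, 9,9 ]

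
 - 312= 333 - 645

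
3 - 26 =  -23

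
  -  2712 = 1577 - 4289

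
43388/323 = 43388/323= 134.33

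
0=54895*0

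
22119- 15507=6612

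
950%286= 92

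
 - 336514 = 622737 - 959251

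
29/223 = 29/223 = 0.13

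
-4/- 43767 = 4/43767= 0.00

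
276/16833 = 92/5611 = 0.02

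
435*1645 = 715575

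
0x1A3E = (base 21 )f4j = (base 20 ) GFI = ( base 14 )263C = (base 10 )6718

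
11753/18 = 652 + 17/18 = 652.94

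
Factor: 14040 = 2^3*3^3* 5^1 *13^1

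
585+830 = 1415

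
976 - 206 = 770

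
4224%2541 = 1683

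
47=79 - 32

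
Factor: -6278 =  - 2^1*43^1*73^1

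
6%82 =6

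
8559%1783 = 1427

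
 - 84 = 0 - 84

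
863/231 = 3 + 170/231 = 3.74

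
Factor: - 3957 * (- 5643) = 22329351 =3^4*11^1 * 19^1* 1319^1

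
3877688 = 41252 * 94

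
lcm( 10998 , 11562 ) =450918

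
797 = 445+352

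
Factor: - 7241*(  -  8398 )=2^1*13^2*17^1*19^1*557^1=60809918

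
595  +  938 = 1533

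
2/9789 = 2/9789=0.00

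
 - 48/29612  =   - 12/7403 = - 0.00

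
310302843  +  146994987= 457297830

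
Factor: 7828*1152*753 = 6790445568=2^9*3^3*19^1*103^1*251^1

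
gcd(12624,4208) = 4208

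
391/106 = 391/106=3.69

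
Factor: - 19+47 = 2^2*7^1 = 28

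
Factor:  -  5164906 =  - 2^1*17^1*151909^1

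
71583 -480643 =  - 409060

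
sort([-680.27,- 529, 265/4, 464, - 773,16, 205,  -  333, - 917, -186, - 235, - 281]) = [ - 917  , - 773, - 680.27, - 529, - 333, - 281 , - 235,  -  186,16 , 265/4, 205,464 ] 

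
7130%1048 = 842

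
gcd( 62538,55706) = 14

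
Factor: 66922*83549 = 2^1 * 29^1*43^1*67^1*33461^1 = 5591266178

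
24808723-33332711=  - 8523988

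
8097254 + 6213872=14311126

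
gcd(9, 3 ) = 3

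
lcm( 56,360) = 2520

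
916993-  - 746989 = 1663982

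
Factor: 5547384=2^3*3^2*77047^1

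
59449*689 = 40960361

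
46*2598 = 119508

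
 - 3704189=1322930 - 5027119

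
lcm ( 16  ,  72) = 144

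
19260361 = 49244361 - 29984000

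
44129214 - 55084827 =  - 10955613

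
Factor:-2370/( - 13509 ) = 10/57 = 2^1*3^( - 1)*5^1*19^( - 1 )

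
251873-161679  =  90194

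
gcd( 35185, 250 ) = 5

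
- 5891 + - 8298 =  - 14189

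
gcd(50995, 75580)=5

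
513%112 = 65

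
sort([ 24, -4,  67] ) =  [ - 4,24, 67]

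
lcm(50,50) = 50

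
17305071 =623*27777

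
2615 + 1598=4213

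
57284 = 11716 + 45568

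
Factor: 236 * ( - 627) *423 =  - 62592156 = -2^2 * 3^3*11^1*19^1*47^1 * 59^1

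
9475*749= 7096775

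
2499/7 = 357 = 357.00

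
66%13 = 1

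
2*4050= 8100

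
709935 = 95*7473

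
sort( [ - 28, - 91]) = [ - 91,-28 ] 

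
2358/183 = 12 + 54/61 = 12.89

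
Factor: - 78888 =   -  2^3 * 3^1 *19^1 * 173^1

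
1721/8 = 1721/8 =215.12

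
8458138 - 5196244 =3261894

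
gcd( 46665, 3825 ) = 765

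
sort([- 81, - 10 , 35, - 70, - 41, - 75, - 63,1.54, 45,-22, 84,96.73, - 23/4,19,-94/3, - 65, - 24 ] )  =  [ - 81, - 75, - 70,-65,-63, - 41,- 94/3, - 24, - 22,  -  10, - 23/4,1.54, 19,35,45,84, 96.73 ] 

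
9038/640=14  +  39/320 = 14.12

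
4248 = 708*6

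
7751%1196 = 575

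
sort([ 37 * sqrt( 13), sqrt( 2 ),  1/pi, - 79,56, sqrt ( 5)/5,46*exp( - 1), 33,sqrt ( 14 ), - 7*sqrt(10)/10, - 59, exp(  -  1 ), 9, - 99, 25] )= [-99, - 79 , - 59, - 7 * sqrt( 10 )/10, 1/pi,exp( - 1), sqrt (5)/5, sqrt (2),sqrt(14), 9,46 * exp ( - 1),25,33, 56,37*sqrt(13) ]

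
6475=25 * 259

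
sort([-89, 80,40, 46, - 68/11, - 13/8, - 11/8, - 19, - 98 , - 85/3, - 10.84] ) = [ - 98, - 89 , - 85/3, - 19, - 10.84,- 68/11, - 13/8, - 11/8 , 40, 46,80] 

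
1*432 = 432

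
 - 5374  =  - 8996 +3622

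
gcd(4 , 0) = 4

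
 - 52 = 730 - 782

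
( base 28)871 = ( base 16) 1945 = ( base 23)c56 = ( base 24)B5D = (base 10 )6469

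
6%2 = 0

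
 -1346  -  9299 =  -  10645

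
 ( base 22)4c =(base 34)2w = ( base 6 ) 244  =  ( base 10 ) 100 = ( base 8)144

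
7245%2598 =2049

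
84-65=19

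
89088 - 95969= - 6881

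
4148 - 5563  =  -1415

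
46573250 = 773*60250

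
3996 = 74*54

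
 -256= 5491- 5747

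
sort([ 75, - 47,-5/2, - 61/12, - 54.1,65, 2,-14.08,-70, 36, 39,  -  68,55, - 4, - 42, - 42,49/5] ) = [-70, - 68, - 54.1,- 47,-42,- 42, -14.08, - 61/12,-4, - 5/2,  2, 49/5, 36 , 39,  55, 65, 75]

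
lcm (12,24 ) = 24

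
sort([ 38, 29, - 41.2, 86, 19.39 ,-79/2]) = [ - 41.2 , - 79/2, 19.39, 29, 38, 86]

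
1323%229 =178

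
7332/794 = 3666/397 = 9.23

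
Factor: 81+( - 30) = 51=3^1*17^1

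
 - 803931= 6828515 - 7632446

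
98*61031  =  5981038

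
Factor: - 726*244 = -2^3*3^1 * 11^2*61^1 = -177144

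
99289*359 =35644751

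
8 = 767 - 759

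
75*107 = 8025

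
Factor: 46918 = 2^1*23459^1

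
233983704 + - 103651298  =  130332406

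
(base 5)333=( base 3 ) 10110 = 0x5d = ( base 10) 93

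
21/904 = 21/904 = 0.02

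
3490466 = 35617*98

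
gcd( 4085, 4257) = 43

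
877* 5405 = 4740185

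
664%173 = 145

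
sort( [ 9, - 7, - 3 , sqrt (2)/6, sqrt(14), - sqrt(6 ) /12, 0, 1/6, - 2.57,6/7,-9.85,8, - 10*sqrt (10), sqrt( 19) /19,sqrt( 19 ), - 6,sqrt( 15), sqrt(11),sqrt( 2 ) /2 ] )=[ -10*sqrt ( 10), - 9.85,-7 ,-6, - 3 , - 2.57,  -  sqrt( 6)/12,0, 1/6,sqrt( 19 )/19, sqrt( 2)/6,sqrt ( 2) /2,6/7, sqrt(11 ), sqrt( 14) , sqrt( 15), sqrt( 19), 8,9]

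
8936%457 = 253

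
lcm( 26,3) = 78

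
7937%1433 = 772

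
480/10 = 48 = 48.00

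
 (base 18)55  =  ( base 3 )10112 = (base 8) 137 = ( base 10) 95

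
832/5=832/5 = 166.40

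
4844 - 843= 4001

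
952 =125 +827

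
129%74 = 55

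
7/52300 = 7/52300 = 0.00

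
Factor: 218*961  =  209498 = 2^1 * 31^2*109^1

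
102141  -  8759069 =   -  8656928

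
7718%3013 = 1692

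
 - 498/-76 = 249/38 = 6.55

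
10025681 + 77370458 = 87396139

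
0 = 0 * 6166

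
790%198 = 196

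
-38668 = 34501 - 73169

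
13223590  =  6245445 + 6978145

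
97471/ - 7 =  - 13925  +  4/7 = - 13924.43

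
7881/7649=1+232/7649   =  1.03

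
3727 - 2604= 1123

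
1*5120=5120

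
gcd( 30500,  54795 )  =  5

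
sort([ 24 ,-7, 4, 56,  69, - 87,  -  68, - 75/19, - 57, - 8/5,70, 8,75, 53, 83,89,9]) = [- 87, - 68, - 57,-7, - 75/19, - 8/5,  4,8,9, 24 , 53,56, 69 , 70, 75, 83,89] 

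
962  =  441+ 521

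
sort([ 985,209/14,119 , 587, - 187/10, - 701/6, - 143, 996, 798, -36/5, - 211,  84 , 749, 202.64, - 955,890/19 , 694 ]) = [ - 955, - 211, - 143, - 701/6,-187/10, - 36/5, 209/14,890/19, 84,119,  202.64,587,  694,  749, 798, 985, 996 ] 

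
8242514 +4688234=12930748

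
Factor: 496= 2^4*31^1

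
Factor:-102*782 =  - 2^2 * 3^1*17^2*23^1= -  79764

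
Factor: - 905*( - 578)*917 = 479673530 =2^1*5^1*7^1*17^2 * 131^1* 181^1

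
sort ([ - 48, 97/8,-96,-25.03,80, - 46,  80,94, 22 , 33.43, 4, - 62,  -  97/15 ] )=[ - 96,-62, - 48,-46,  -  25.03,  -  97/15,4,97/8, 22,33.43,80,80,94] 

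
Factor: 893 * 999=3^3*19^1 * 37^1 * 47^1 = 892107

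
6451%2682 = 1087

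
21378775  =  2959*7225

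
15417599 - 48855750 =-33438151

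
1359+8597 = 9956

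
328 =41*8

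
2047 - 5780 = -3733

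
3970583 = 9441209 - 5470626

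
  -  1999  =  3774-5773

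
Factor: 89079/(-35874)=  - 2^( - 1 )*3^( - 1 ) * 23^1 *1291^1*1993^( - 1) = - 29693/11958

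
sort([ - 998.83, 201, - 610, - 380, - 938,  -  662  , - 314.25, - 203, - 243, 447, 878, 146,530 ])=[ - 998.83, - 938, - 662, - 610, - 380, - 314.25, - 243, - 203, 146,201, 447, 530, 878 ]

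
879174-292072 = 587102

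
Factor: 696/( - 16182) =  - 4/93 =- 2^2*3^( - 1 )*31^ ( - 1) 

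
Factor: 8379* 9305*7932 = 2^2 * 3^3*5^1*7^2 * 19^1 * 661^1 * 1861^1 = 618431031540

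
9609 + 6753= 16362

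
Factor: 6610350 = 2^1 * 3^1 * 5^2*127^1*347^1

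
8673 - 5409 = 3264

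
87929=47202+40727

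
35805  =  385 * 93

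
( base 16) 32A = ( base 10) 810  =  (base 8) 1452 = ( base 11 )677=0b1100101010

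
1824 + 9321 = 11145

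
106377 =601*177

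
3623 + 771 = 4394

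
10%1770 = 10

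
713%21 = 20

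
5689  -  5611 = 78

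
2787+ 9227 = 12014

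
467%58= 3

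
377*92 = 34684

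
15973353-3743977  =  12229376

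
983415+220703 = 1204118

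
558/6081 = 186/2027 = 0.09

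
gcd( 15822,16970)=2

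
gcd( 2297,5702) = 1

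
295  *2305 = 679975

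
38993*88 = 3431384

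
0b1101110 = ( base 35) 35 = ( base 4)1232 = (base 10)110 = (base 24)4e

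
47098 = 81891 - 34793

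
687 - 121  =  566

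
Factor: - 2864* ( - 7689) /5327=22021296/5327 = 2^4*3^1*7^( - 1)*11^1*179^1*233^1*761^( - 1)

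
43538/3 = 14512+2/3 = 14512.67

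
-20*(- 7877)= 157540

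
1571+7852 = 9423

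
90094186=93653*962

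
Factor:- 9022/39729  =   - 2^1*3^( - 1)*13^1*17^( - 1)*19^( - 1)* 41^( - 1)*347^1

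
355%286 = 69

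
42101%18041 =6019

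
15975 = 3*5325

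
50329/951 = 52 + 877/951= 52.92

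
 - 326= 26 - 352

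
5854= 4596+1258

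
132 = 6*22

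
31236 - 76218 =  - 44982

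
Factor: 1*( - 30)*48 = - 2^5*3^2*5^1 = -1440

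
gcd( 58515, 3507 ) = 3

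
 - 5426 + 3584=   -  1842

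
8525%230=15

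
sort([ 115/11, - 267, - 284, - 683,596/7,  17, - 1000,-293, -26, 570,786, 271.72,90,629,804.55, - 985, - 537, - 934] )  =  [ - 1000, -985,  -  934, - 683, - 537, - 293, - 284, - 267, - 26,115/11, 17,596/7, 90,271.72, 570, 629,786, 804.55] 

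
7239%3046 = 1147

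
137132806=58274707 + 78858099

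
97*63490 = 6158530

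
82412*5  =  412060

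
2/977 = 2/977 = 0.00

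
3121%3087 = 34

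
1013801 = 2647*383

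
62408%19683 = 3359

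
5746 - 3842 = 1904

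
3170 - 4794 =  - 1624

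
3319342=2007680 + 1311662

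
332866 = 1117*298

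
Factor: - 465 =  - 3^1*5^1*31^1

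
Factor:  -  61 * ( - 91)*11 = 61061 = 7^1*11^1 * 13^1*61^1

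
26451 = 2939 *9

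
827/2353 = 827/2353 = 0.35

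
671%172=155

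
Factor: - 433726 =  - 2^1  *  229^1*947^1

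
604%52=32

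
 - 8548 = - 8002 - 546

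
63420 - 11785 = 51635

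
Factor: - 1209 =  - 3^1*13^1*31^1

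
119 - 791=  -  672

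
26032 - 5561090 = -5535058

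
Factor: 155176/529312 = 163/556 = 2^( - 2 )*139^( - 1)*163^1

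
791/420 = 1 + 53/60 = 1.88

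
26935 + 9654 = 36589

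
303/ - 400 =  - 1 + 97/400  =  - 0.76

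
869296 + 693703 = 1562999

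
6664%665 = 14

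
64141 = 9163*7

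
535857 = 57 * 9401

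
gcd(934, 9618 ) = 2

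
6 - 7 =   -  1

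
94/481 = 94/481=0.20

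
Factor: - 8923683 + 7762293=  - 1161390  =  - 2^1*3^1* 5^1*38713^1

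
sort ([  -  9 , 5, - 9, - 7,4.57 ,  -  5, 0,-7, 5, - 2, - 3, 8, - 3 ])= [ - 9, - 9, - 7, - 7,- 5, -3,-3,-2, 0, 4.57,5, 5 , 8]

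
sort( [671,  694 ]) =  [671,694] 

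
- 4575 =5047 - 9622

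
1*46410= 46410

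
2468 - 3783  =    -  1315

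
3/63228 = 1/21076 =0.00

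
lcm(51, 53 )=2703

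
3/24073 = 3/24073 = 0.00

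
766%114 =82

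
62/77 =62/77 = 0.81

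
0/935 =0= 0.00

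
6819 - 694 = 6125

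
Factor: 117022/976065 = 2^1*3^(-1 ) * 5^(-1 )*58511^1*65071^( - 1)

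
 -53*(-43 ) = 2279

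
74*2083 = 154142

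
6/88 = 3/44 = 0.07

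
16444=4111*4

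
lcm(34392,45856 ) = 137568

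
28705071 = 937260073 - 908555002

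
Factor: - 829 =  - 829^1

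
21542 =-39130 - -60672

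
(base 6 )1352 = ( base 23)fb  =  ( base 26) DI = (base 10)356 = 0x164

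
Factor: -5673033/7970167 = -3^2*23^( - 1 )*43^1*107^1*137^1*346529^( - 1 ) 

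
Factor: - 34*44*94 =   -  2^4*11^1*17^1*47^1 = - 140624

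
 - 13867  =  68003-81870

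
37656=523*72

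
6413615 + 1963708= 8377323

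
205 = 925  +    -  720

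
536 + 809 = 1345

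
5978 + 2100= 8078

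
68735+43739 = 112474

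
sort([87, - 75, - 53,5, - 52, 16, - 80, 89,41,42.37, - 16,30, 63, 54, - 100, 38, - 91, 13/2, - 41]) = [ - 100, - 91, -80, - 75, - 53,-52, - 41, - 16, 5,13/2, 16, 30,38, 41,42.37,54, 63,87 , 89]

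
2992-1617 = 1375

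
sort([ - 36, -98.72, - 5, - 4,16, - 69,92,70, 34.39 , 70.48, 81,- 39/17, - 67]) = [ - 98.72, - 69, - 67,  -  36, - 5, - 4, - 39/17, 16, 34.39,70,70.48,81,92] 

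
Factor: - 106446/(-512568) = 2^( - 2 )*3^(- 3 ) * 7^( - 1) * 157^1 = 157/756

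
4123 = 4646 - 523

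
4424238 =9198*481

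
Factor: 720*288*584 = 2^12*3^4*5^1*73^1=121098240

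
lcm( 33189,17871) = 232323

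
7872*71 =558912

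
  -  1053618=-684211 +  - 369407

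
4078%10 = 8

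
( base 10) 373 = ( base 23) g5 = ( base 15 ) 19D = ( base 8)565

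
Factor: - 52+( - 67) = -7^1 * 17^1 = -119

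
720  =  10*72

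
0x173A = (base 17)139d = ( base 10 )5946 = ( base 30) 6i6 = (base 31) 65p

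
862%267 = 61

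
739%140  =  39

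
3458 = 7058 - 3600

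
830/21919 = 830/21919 = 0.04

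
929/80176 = 929/80176 = 0.01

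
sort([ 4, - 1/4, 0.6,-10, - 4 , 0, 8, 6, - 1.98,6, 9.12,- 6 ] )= [ - 10,  -  6, - 4  , - 1.98, - 1/4,0,  0.6,  4,6, 6, 8, 9.12] 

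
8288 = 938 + 7350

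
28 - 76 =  -48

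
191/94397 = 191/94397 = 0.00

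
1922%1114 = 808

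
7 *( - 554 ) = -3878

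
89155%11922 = 5701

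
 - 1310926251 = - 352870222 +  - 958056029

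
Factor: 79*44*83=288508 = 2^2*11^1*79^1 * 83^1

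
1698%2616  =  1698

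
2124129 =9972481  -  7848352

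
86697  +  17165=103862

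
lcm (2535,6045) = 78585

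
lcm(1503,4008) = 12024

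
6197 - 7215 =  -1018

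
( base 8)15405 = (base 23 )d1h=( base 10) 6917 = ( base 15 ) 20b2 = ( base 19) 1031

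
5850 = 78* 75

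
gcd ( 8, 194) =2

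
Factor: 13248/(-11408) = -2^2*3^2*31^( - 1 ) = - 36/31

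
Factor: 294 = 2^1*3^1*7^2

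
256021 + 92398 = 348419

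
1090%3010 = 1090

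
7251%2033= 1152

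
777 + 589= 1366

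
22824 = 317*72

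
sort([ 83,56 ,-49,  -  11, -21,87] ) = [- 49,-21,-11,56,83,  87]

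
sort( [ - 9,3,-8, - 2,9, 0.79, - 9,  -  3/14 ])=[  -  9,- 9,  -  8, - 2, - 3/14, 0.79, 3, 9 ]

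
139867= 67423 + 72444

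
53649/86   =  53649/86 = 623.83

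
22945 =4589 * 5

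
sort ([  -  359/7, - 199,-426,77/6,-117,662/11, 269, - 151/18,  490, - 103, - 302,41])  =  [ - 426, - 302 , - 199, - 117,  -  103,- 359/7, - 151/18 , 77/6, 41 , 662/11,269,490]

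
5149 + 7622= 12771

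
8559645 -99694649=-91135004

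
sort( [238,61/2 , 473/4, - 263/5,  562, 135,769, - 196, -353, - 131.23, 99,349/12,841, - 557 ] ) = [ - 557, - 353, -196, - 131.23, - 263/5, 349/12,61/2,99, 473/4, 135, 238,562, 769,  841]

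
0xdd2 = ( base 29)460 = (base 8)6722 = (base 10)3538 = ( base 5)103123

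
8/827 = 8/827 = 0.01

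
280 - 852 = -572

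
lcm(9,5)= 45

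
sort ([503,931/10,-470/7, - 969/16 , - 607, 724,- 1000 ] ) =[ - 1000,  -  607 ,-470/7 , - 969/16, 931/10, 503,724]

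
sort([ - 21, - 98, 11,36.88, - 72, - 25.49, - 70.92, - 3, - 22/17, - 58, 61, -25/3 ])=[-98, - 72, - 70.92, - 58, - 25.49 ,-21 , - 25/3, - 3,-22/17, 11,36.88, 61]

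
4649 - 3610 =1039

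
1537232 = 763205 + 774027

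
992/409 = 992/409 = 2.43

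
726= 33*22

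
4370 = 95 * 46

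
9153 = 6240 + 2913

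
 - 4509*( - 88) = 396792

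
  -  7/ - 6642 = 7/6642  =  0.00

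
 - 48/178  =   - 1+65/89 = - 0.27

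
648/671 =648/671 =0.97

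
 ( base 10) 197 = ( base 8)305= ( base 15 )d2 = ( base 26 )7F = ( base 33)5w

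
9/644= 9/644 = 0.01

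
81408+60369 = 141777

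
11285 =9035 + 2250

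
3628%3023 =605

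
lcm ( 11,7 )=77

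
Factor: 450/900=1/2 = 2^(-1)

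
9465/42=3155/14= 225.36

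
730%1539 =730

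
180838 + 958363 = 1139201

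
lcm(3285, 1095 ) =3285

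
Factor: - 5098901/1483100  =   -2^( - 2)*5^( - 2)*67^1*14831^ ( - 1)*76103^1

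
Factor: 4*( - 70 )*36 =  - 10080 = - 2^5 * 3^2*5^1*7^1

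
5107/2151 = 2 + 805/2151 = 2.37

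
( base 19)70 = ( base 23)5I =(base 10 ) 133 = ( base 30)4D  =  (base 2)10000101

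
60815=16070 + 44745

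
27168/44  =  617  +  5/11=   617.45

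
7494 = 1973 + 5521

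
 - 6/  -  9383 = 6/9383 = 0.00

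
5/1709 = 5/1709 = 0.00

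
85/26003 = 85/26003 = 0.00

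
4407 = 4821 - 414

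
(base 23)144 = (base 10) 625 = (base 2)1001110001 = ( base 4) 21301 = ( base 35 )HU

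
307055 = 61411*5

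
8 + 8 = 16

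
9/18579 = 3/6193 = 0.00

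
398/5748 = 199/2874 = 0.07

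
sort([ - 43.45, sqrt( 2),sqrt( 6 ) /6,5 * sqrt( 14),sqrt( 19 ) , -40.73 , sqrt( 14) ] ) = [ - 43.45, -40.73,sqrt( 6) /6, sqrt( 2 ), sqrt( 14 ) , sqrt( 19), 5*sqrt( 14 )]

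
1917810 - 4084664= - 2166854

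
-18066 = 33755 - 51821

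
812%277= 258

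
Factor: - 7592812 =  - 2^2*17^1*111659^1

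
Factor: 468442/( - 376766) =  - 419/337=- 337^( - 1)*419^1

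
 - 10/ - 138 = 5/69 = 0.07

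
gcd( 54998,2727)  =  1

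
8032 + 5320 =13352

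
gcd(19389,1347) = 3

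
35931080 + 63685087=99616167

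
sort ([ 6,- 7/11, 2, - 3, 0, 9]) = [ - 3, -7/11  ,  0, 2, 6, 9 ]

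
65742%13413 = 12090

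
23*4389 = 100947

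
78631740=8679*9060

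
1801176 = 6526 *276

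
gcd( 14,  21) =7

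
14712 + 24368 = 39080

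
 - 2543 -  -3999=1456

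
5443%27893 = 5443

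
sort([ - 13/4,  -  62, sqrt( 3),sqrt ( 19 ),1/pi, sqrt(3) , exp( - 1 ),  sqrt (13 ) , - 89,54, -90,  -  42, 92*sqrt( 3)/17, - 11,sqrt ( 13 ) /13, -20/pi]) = [ - 90, -89, - 62, - 42, - 11, - 20/pi, - 13/4, sqrt(13)/13, 1/pi,exp( - 1),sqrt ( 3),sqrt ( 3),sqrt(13), sqrt( 19 ), 92*sqrt (3)/17, 54]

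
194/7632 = 97/3816 = 0.03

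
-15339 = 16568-31907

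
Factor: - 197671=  - 43^1* 4597^1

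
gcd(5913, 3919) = 1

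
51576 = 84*614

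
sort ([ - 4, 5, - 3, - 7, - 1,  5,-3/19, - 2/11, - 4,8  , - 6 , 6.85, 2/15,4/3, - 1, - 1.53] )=[ - 7,-6,- 4,-4, -3, - 1.53,-1, - 1, - 2/11,-3/19,  2/15, 4/3,5,5, 6.85,8]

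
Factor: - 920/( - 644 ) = 2^1 *5^1*7^( - 1 ) = 10/7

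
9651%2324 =355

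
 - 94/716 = -1 + 311/358 = -  0.13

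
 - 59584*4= -238336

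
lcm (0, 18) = 0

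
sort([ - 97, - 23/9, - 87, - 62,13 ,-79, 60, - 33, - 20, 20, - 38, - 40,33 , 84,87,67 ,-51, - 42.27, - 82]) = [ - 97, - 87, - 82, - 79 ,-62, - 51, - 42.27 ,- 40 ,  -  38, - 33, -20, - 23/9, 13, 20 , 33, 60, 67, 84, 87] 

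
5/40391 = 5/40391 = 0.00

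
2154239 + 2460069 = 4614308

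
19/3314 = 19/3314 = 0.01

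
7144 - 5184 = 1960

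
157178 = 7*22454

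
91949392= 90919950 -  - 1029442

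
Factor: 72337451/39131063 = 29^( - 1)*461^( - 1)* 2927^( -1 )*72337451^1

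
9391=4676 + 4715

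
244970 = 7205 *34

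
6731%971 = 905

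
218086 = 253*862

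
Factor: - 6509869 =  - 6509869^1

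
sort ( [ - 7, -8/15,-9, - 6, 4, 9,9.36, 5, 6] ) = [ -9 ,  -  7, - 6, -8/15 , 4, 5, 6,9, 9.36] 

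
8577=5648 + 2929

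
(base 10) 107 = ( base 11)98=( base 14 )79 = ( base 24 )4B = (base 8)153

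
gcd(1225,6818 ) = 7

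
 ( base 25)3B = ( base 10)86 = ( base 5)321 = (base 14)62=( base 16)56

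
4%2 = 0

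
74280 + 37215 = 111495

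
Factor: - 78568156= - 2^2*167^1*117617^1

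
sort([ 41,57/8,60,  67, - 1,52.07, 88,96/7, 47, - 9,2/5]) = [ - 9,  -  1,2/5, 57/8, 96/7, 41,  47,52.07,60, 67,88]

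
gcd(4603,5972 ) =1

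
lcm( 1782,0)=0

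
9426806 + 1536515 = 10963321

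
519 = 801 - 282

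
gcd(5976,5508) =36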